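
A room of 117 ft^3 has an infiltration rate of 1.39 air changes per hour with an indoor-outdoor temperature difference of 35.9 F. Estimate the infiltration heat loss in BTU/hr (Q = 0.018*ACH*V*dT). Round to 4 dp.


Q = 0.018 * 1.39 * 117 * 35.9 = 105.0915 BTU/hr

105.0915 BTU/hr


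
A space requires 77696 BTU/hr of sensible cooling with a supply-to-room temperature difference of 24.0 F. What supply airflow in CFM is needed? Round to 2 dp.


CFM = 77696 / (1.08 * 24.0) = 2997.53

2997.53 CFM


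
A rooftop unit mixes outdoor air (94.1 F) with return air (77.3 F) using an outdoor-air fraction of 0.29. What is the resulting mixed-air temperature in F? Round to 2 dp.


T_mix = 0.29*94.1 + 0.71*77.3 = 82.17 F

82.17 F


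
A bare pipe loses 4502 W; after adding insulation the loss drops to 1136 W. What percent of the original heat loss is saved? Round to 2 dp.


Savings = ((4502-1136)/4502)*100 = 74.77 %

74.77 %


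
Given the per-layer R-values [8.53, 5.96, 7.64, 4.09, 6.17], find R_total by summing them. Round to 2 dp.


R_total = 8.53 + 5.96 + 7.64 + 4.09 + 6.17 = 32.39

32.39


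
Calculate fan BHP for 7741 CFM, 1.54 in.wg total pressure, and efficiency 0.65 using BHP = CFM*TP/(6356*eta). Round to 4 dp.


BHP = 7741 * 1.54 / (6356 * 0.65) = 2.8855 hp

2.8855 hp


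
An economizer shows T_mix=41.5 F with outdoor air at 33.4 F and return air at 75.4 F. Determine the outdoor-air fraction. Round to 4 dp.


frac = (41.5 - 75.4) / (33.4 - 75.4) = 0.8071

0.8071


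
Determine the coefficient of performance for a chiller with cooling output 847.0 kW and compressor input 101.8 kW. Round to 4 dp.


COP = 847.0 / 101.8 = 8.3202

8.3202


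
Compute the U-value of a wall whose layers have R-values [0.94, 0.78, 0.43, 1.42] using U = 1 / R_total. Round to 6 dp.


R_total = 0.94 + 0.78 + 0.43 + 1.42 = 3.57
U = 1/3.57 = 0.280112

0.280112


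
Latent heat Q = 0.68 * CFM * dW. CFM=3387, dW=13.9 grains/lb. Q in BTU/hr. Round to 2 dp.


Q = 0.68 * 3387 * 13.9 = 32013.92 BTU/hr

32013.92 BTU/hr


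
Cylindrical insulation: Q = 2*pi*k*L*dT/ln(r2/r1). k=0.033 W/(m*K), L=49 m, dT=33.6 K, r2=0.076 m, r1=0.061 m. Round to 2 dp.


Q = 2*pi*0.033*49*33.6/ln(0.076/0.061) = 1552.69 W

1552.69 W


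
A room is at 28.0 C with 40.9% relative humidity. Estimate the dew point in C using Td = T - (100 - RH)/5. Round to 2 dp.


Td = 28.0 - (100-40.9)/5 = 16.18 C

16.18 C


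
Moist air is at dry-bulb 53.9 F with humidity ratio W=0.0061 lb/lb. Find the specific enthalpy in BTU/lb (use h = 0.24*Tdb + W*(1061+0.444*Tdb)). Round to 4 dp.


h = 0.24*53.9 + 0.0061*(1061+0.444*53.9) = 19.5541 BTU/lb

19.5541 BTU/lb


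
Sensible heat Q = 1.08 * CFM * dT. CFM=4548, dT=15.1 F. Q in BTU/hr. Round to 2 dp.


Q = 1.08 * 4548 * 15.1 = 74168.78 BTU/hr

74168.78 BTU/hr


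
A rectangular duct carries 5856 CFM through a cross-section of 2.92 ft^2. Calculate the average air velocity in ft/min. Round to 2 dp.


V = 5856 / 2.92 = 2005.48 ft/min

2005.48 ft/min


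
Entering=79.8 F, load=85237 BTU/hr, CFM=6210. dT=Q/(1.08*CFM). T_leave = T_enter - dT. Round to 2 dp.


dT = 85237/(1.08*6210) = 12.7090
T_leave = 79.8 - 12.7090 = 67.09 F

67.09 F


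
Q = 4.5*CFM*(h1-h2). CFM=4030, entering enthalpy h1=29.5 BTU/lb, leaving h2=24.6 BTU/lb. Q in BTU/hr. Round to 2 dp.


Q = 4.5 * 4030 * (29.5 - 24.6) = 88861.50 BTU/hr

88861.50 BTU/hr


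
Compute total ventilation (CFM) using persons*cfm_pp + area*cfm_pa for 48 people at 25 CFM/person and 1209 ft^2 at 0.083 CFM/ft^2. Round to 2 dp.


Total = 48*25 + 1209*0.083 = 1300.35 CFM

1300.35 CFM


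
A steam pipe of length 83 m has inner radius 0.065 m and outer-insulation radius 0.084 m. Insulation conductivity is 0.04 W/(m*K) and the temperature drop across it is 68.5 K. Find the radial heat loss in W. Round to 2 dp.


Q = 2*pi*0.04*83*68.5/ln(0.084/0.065) = 5572.38 W

5572.38 W


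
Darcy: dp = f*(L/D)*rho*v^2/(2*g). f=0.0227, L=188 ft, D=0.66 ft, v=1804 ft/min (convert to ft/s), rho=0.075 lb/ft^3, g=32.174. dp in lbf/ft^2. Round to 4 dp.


v_fps = 1804/60 = 30.0667 ft/s
dp = 0.0227*(188/0.66)*0.075*30.0667^2/(2*32.174) = 6.8130 lbf/ft^2

6.8130 lbf/ft^2


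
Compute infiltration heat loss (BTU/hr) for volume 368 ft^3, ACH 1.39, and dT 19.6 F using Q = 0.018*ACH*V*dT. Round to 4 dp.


Q = 0.018 * 1.39 * 368 * 19.6 = 180.4643 BTU/hr

180.4643 BTU/hr


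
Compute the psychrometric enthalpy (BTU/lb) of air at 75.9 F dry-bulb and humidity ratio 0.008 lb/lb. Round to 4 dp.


h = 0.24*75.9 + 0.008*(1061+0.444*75.9) = 26.9736 BTU/lb

26.9736 BTU/lb


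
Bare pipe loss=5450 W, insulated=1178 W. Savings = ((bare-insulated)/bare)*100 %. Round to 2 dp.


Savings = ((5450-1178)/5450)*100 = 78.39 %

78.39 %


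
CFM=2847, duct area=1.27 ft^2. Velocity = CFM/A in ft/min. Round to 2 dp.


V = 2847 / 1.27 = 2241.73 ft/min

2241.73 ft/min


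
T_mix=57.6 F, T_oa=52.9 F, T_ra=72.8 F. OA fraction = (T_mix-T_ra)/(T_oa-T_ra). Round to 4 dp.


frac = (57.6 - 72.8) / (52.9 - 72.8) = 0.7638

0.7638


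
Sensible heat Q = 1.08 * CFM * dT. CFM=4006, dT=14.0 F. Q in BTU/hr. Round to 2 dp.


Q = 1.08 * 4006 * 14.0 = 60570.72 BTU/hr

60570.72 BTU/hr


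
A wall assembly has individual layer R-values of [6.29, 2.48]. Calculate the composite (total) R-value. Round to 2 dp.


R_total = 6.29 + 2.48 = 8.77

8.77


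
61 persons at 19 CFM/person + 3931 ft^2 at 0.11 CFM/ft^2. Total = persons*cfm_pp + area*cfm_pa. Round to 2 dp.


Total = 61*19 + 3931*0.11 = 1591.41 CFM

1591.41 CFM


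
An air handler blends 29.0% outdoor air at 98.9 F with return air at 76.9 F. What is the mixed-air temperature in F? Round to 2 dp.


T_mix = 76.9 + (29.0/100)*(98.9-76.9) = 83.28 F

83.28 F


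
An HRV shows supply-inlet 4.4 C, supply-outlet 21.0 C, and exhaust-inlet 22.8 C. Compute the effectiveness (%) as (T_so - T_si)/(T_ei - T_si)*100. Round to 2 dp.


eff = (21.0-4.4)/(22.8-4.4)*100 = 90.22 %

90.22 %


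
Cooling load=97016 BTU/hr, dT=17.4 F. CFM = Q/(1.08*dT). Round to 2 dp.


CFM = 97016 / (1.08 * 17.4) = 5162.62

5162.62 CFM


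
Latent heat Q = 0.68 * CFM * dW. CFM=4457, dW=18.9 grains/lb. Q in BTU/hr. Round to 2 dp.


Q = 0.68 * 4457 * 18.9 = 57281.36 BTU/hr

57281.36 BTU/hr


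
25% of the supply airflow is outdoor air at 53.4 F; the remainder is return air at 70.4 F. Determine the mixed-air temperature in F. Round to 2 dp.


T_mix = 0.25*53.4 + 0.75*70.4 = 66.15 F

66.15 F


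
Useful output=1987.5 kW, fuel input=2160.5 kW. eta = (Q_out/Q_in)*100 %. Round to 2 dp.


eta = (1987.5/2160.5)*100 = 91.99 %

91.99 %


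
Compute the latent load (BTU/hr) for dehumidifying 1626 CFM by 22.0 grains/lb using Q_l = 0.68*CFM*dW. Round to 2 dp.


Q = 0.68 * 1626 * 22.0 = 24324.96 BTU/hr

24324.96 BTU/hr


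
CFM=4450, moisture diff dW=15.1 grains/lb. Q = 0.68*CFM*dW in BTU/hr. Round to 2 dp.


Q = 0.68 * 4450 * 15.1 = 45692.60 BTU/hr

45692.60 BTU/hr


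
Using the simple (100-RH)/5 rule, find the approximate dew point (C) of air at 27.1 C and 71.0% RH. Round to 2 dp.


Td = 27.1 - (100-71.0)/5 = 21.30 C

21.30 C


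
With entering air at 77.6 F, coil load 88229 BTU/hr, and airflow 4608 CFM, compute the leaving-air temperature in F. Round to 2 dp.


dT = 88229/(1.08*4608) = 17.7286
T_leave = 77.6 - 17.7286 = 59.87 F

59.87 F


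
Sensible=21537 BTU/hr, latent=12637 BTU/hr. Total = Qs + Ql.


Qt = 21537 + 12637 = 34174 BTU/hr

34174 BTU/hr


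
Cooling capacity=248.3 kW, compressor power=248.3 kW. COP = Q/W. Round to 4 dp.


COP = 248.3 / 248.3 = 1.0000

1.0000


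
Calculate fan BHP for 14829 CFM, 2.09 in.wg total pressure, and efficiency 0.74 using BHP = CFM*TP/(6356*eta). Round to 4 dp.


BHP = 14829 * 2.09 / (6356 * 0.74) = 6.5893 hp

6.5893 hp


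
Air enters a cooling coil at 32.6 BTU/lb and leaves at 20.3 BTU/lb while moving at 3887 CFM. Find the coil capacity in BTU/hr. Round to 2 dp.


Q = 4.5 * 3887 * (32.6 - 20.3) = 215145.45 BTU/hr

215145.45 BTU/hr


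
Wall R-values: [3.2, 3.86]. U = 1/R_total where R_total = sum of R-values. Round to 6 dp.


R_total = 3.2 + 3.86 = 7.06
U = 1/7.06 = 0.141643

0.141643


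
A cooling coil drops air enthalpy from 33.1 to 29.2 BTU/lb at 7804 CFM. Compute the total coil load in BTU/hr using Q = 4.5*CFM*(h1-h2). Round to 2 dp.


Q = 4.5 * 7804 * (33.1 - 29.2) = 136960.20 BTU/hr

136960.20 BTU/hr


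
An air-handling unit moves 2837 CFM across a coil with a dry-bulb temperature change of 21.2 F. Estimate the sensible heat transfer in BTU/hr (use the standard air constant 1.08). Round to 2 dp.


Q = 1.08 * 2837 * 21.2 = 64955.95 BTU/hr

64955.95 BTU/hr


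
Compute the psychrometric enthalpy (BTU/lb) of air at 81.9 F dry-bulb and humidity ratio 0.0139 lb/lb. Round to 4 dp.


h = 0.24*81.9 + 0.0139*(1061+0.444*81.9) = 34.9094 BTU/lb

34.9094 BTU/lb


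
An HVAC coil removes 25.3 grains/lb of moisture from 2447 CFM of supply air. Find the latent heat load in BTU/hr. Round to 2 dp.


Q = 0.68 * 2447 * 25.3 = 42098.19 BTU/hr

42098.19 BTU/hr


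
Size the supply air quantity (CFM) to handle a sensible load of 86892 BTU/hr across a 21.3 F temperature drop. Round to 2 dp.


CFM = 86892 / (1.08 * 21.3) = 3777.26

3777.26 CFM


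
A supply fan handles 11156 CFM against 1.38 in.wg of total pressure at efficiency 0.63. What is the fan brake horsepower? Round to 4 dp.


BHP = 11156 * 1.38 / (6356 * 0.63) = 3.8447 hp

3.8447 hp


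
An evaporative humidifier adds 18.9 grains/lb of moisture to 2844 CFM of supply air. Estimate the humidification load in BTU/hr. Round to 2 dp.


Q = 0.68 * 2844 * 18.9 = 36551.09 BTU/hr

36551.09 BTU/hr


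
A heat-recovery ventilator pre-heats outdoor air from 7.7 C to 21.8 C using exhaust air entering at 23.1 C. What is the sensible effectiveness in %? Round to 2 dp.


eff = (21.8-7.7)/(23.1-7.7)*100 = 91.56 %

91.56 %


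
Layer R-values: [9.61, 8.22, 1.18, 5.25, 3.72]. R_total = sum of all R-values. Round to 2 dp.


R_total = 9.61 + 8.22 + 1.18 + 5.25 + 3.72 = 27.98

27.98


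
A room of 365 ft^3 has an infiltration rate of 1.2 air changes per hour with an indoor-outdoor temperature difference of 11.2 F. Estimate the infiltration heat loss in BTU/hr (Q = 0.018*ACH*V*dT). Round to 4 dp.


Q = 0.018 * 1.2 * 365 * 11.2 = 88.3008 BTU/hr

88.3008 BTU/hr


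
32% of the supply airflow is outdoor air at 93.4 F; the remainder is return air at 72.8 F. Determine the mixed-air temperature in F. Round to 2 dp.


T_mix = 0.32*93.4 + 0.68*72.8 = 79.39 F

79.39 F


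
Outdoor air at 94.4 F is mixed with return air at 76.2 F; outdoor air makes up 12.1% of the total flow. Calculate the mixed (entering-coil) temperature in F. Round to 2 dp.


T_mix = 76.2 + (12.1/100)*(94.4-76.2) = 78.40 F

78.40 F


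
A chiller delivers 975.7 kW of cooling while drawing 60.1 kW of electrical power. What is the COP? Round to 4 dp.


COP = 975.7 / 60.1 = 16.2346

16.2346


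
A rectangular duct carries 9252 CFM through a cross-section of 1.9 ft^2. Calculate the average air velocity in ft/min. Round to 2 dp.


V = 9252 / 1.9 = 4869.47 ft/min

4869.47 ft/min


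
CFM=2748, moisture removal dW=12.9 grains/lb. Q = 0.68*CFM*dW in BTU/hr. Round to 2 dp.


Q = 0.68 * 2748 * 12.9 = 24105.46 BTU/hr

24105.46 BTU/hr


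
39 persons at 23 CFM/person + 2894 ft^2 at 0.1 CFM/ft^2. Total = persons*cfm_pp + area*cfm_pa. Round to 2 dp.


Total = 39*23 + 2894*0.1 = 1186.40 CFM

1186.40 CFM


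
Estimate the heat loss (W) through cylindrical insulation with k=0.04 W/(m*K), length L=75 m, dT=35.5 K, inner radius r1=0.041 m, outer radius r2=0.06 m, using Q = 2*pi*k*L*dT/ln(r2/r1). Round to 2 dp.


Q = 2*pi*0.04*75*35.5/ln(0.06/0.041) = 1757.37 W

1757.37 W


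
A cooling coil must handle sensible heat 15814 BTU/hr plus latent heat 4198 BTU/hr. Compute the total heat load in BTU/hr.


Qt = 15814 + 4198 = 20012 BTU/hr

20012 BTU/hr


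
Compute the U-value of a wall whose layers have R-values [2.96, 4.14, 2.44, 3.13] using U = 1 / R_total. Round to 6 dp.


R_total = 2.96 + 4.14 + 2.44 + 3.13 = 12.67
U = 1/12.67 = 0.078927

0.078927


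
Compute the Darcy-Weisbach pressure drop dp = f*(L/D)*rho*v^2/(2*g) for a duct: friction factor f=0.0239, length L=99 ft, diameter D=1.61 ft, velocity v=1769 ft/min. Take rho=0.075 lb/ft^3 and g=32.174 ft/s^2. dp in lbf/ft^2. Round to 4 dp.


v_fps = 1769/60 = 29.4833 ft/s
dp = 0.0239*(99/1.61)*0.075*29.4833^2/(2*32.174) = 1.4890 lbf/ft^2

1.4890 lbf/ft^2


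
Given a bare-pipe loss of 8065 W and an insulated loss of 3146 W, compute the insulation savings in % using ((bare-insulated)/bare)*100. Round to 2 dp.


Savings = ((8065-3146)/8065)*100 = 60.99 %

60.99 %


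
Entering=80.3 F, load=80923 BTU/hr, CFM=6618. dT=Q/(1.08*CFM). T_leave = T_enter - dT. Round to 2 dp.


dT = 80923/(1.08*6618) = 11.3220
T_leave = 80.3 - 11.3220 = 68.98 F

68.98 F


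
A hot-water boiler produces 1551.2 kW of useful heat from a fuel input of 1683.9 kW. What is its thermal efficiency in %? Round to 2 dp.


eta = (1551.2/1683.9)*100 = 92.12 %

92.12 %


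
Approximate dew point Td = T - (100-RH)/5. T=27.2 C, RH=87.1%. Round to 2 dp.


Td = 27.2 - (100-87.1)/5 = 24.62 C

24.62 C


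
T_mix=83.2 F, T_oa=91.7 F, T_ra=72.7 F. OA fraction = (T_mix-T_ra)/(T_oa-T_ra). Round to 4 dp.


frac = (83.2 - 72.7) / (91.7 - 72.7) = 0.5526

0.5526


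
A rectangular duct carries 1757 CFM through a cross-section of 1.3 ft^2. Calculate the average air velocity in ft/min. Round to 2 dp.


V = 1757 / 1.3 = 1351.54 ft/min

1351.54 ft/min


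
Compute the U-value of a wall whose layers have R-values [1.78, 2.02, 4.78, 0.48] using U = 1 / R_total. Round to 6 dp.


R_total = 1.78 + 2.02 + 4.78 + 0.48 = 9.06
U = 1/9.06 = 0.110375

0.110375


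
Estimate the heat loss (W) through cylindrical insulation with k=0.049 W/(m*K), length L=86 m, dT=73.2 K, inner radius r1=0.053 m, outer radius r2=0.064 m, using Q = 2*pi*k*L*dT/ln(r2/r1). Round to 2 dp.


Q = 2*pi*0.049*86*73.2/ln(0.064/0.053) = 10276.95 W

10276.95 W


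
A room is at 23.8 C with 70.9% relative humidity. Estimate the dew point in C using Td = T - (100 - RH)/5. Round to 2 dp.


Td = 23.8 - (100-70.9)/5 = 17.98 C

17.98 C


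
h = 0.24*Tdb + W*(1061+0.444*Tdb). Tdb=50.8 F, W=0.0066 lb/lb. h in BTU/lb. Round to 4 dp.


h = 0.24*50.8 + 0.0066*(1061+0.444*50.8) = 19.3435 BTU/lb

19.3435 BTU/lb


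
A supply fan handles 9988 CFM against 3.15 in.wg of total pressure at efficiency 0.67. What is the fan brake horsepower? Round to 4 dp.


BHP = 9988 * 3.15 / (6356 * 0.67) = 7.3881 hp

7.3881 hp


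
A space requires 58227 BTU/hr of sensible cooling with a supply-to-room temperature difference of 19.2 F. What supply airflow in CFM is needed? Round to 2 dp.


CFM = 58227 / (1.08 * 19.2) = 2808.02

2808.02 CFM


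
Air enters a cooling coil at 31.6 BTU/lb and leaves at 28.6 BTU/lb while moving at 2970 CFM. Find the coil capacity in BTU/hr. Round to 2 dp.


Q = 4.5 * 2970 * (31.6 - 28.6) = 40095.00 BTU/hr

40095.00 BTU/hr


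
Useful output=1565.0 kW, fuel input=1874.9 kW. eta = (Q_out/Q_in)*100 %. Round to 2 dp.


eta = (1565.0/1874.9)*100 = 83.47 %

83.47 %


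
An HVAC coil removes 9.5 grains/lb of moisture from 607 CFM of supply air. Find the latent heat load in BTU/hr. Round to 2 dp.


Q = 0.68 * 607 * 9.5 = 3921.22 BTU/hr

3921.22 BTU/hr


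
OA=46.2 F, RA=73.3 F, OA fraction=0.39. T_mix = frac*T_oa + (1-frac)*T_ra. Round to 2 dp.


T_mix = 0.39*46.2 + 0.61*73.3 = 62.73 F

62.73 F


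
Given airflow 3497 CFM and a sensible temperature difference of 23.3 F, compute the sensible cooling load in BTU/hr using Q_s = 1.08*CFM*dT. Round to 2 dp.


Q = 1.08 * 3497 * 23.3 = 87998.51 BTU/hr

87998.51 BTU/hr


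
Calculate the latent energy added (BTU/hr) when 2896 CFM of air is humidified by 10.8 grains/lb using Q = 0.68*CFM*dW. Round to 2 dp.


Q = 0.68 * 2896 * 10.8 = 21268.22 BTU/hr

21268.22 BTU/hr


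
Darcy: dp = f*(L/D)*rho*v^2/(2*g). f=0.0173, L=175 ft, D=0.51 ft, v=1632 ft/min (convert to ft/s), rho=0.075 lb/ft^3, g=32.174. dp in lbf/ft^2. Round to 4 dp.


v_fps = 1632/60 = 27.2 ft/s
dp = 0.0173*(175/0.51)*0.075*27.2^2/(2*32.174) = 5.1189 lbf/ft^2

5.1189 lbf/ft^2


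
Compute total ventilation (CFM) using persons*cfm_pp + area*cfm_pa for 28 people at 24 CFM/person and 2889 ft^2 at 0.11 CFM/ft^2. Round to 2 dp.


Total = 28*24 + 2889*0.11 = 989.79 CFM

989.79 CFM


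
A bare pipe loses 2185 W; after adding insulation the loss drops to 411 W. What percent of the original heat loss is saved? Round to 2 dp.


Savings = ((2185-411)/2185)*100 = 81.19 %

81.19 %


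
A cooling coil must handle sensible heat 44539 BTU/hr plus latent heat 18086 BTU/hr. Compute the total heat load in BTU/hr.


Qt = 44539 + 18086 = 62625 BTU/hr

62625 BTU/hr


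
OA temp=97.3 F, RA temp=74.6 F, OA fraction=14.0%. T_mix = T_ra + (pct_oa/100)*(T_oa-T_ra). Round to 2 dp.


T_mix = 74.6 + (14.0/100)*(97.3-74.6) = 77.78 F

77.78 F


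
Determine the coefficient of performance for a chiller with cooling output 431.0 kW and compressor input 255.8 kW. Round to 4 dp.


COP = 431.0 / 255.8 = 1.6849

1.6849


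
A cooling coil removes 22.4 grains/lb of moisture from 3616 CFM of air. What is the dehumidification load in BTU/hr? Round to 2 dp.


Q = 0.68 * 3616 * 22.4 = 55078.91 BTU/hr

55078.91 BTU/hr


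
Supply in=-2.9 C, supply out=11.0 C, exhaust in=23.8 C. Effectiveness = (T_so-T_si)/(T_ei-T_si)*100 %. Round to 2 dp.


eff = (11.0-(-2.9))/(23.8-(-2.9))*100 = 52.06 %

52.06 %


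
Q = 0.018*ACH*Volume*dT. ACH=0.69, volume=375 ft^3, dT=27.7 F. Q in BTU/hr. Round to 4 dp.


Q = 0.018 * 0.69 * 375 * 27.7 = 129.0128 BTU/hr

129.0128 BTU/hr


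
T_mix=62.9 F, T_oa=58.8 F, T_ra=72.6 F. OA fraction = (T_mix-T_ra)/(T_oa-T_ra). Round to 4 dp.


frac = (62.9 - 72.6) / (58.8 - 72.6) = 0.7029

0.7029


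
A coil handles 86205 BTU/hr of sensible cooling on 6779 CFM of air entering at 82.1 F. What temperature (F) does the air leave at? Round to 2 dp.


dT = 86205/(1.08*6779) = 11.7745
T_leave = 82.1 - 11.7745 = 70.33 F

70.33 F


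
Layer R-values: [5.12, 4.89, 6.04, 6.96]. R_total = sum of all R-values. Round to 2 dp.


R_total = 5.12 + 4.89 + 6.04 + 6.96 = 23.01

23.01


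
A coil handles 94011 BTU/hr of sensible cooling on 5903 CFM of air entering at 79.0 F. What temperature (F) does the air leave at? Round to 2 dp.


dT = 94011/(1.08*5903) = 14.7463
T_leave = 79.0 - 14.7463 = 64.25 F

64.25 F


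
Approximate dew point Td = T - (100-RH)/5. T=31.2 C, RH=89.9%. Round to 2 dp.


Td = 31.2 - (100-89.9)/5 = 29.18 C

29.18 C


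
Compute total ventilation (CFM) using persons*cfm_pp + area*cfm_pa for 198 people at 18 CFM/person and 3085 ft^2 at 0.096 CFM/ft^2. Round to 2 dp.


Total = 198*18 + 3085*0.096 = 3860.16 CFM

3860.16 CFM


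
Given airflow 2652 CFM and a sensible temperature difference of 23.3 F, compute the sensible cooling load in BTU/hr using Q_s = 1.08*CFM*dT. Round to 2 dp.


Q = 1.08 * 2652 * 23.3 = 66734.93 BTU/hr

66734.93 BTU/hr


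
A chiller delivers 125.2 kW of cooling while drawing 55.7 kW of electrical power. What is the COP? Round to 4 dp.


COP = 125.2 / 55.7 = 2.2478

2.2478


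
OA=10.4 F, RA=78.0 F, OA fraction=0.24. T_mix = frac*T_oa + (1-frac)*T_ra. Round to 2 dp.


T_mix = 0.24*10.4 + 0.76*78.0 = 61.78 F

61.78 F


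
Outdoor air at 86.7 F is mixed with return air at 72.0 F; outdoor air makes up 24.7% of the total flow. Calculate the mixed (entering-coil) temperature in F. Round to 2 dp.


T_mix = 72.0 + (24.7/100)*(86.7-72.0) = 75.63 F

75.63 F


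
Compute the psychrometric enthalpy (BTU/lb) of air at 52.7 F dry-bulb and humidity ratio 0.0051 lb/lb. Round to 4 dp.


h = 0.24*52.7 + 0.0051*(1061+0.444*52.7) = 18.1784 BTU/lb

18.1784 BTU/lb


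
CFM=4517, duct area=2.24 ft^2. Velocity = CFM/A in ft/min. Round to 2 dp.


V = 4517 / 2.24 = 2016.52 ft/min

2016.52 ft/min


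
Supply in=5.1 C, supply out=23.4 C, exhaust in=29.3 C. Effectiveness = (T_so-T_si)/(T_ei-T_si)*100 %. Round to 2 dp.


eff = (23.4-5.1)/(29.3-5.1)*100 = 75.62 %

75.62 %


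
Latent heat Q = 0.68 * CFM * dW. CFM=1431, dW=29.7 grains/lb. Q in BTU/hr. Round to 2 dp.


Q = 0.68 * 1431 * 29.7 = 28900.48 BTU/hr

28900.48 BTU/hr


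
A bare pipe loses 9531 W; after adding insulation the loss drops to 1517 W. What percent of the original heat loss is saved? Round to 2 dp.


Savings = ((9531-1517)/9531)*100 = 84.08 %

84.08 %


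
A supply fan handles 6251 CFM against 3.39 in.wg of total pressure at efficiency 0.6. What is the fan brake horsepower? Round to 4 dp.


BHP = 6251 * 3.39 / (6356 * 0.6) = 5.5567 hp

5.5567 hp


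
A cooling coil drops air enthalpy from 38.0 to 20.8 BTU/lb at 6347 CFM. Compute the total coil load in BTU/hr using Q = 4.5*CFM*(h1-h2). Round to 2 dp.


Q = 4.5 * 6347 * (38.0 - 20.8) = 491257.80 BTU/hr

491257.80 BTU/hr


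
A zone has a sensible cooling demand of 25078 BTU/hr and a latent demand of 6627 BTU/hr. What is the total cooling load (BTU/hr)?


Qt = 25078 + 6627 = 31705 BTU/hr

31705 BTU/hr


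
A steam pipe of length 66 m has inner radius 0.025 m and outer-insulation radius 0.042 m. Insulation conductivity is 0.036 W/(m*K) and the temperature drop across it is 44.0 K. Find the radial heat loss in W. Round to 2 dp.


Q = 2*pi*0.036*66*44.0/ln(0.042/0.025) = 1266.15 W

1266.15 W


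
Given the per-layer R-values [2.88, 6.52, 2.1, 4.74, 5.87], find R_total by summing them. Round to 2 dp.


R_total = 2.88 + 6.52 + 2.1 + 4.74 + 5.87 = 22.11

22.11


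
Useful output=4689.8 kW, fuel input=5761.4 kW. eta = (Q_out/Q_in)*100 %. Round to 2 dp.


eta = (4689.8/5761.4)*100 = 81.40 %

81.40 %


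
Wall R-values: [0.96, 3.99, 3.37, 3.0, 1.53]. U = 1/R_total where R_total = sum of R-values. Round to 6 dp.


R_total = 0.96 + 3.99 + 3.37 + 3.0 + 1.53 = 12.85
U = 1/12.85 = 0.077821

0.077821


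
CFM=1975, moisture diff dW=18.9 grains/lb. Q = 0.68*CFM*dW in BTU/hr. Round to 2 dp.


Q = 0.68 * 1975 * 18.9 = 25382.70 BTU/hr

25382.70 BTU/hr


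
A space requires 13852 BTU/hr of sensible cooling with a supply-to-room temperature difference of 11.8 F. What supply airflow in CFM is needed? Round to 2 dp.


CFM = 13852 / (1.08 * 11.8) = 1086.94

1086.94 CFM


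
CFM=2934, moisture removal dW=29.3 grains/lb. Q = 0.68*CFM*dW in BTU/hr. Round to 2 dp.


Q = 0.68 * 2934 * 29.3 = 58457.02 BTU/hr

58457.02 BTU/hr


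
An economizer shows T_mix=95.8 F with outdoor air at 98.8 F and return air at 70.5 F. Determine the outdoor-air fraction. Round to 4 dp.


frac = (95.8 - 70.5) / (98.8 - 70.5) = 0.8940

0.8940


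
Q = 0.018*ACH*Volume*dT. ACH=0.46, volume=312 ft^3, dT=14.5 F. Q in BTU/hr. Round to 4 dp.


Q = 0.018 * 0.46 * 312 * 14.5 = 37.4587 BTU/hr

37.4587 BTU/hr


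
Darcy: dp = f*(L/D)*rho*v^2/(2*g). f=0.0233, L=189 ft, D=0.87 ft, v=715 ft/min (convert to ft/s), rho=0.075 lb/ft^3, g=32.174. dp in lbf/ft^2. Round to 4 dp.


v_fps = 715/60 = 11.9167 ft/s
dp = 0.0233*(189/0.87)*0.075*11.9167^2/(2*32.174) = 0.8378 lbf/ft^2

0.8378 lbf/ft^2


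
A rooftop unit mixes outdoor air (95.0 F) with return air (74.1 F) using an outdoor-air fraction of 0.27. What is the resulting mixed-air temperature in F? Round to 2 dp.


T_mix = 0.27*95.0 + 0.73*74.1 = 79.74 F

79.74 F


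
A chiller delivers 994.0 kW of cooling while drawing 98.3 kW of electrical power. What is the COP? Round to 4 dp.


COP = 994.0 / 98.3 = 10.1119

10.1119


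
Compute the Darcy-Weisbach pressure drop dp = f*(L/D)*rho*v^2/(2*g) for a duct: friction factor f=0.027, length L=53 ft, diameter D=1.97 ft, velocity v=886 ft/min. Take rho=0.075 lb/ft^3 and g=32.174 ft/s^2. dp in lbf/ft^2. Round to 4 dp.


v_fps = 886/60 = 14.7667 ft/s
dp = 0.027*(53/1.97)*0.075*14.7667^2/(2*32.174) = 0.1846 lbf/ft^2

0.1846 lbf/ft^2


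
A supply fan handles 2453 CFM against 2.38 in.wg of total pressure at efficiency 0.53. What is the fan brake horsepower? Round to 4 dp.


BHP = 2453 * 2.38 / (6356 * 0.53) = 1.7331 hp

1.7331 hp


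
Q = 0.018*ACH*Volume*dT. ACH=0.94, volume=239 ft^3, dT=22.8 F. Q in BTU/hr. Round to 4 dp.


Q = 0.018 * 0.94 * 239 * 22.8 = 92.2005 BTU/hr

92.2005 BTU/hr


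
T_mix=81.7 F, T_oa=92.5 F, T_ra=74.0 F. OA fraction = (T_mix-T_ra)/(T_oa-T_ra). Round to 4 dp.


frac = (81.7 - 74.0) / (92.5 - 74.0) = 0.4162

0.4162


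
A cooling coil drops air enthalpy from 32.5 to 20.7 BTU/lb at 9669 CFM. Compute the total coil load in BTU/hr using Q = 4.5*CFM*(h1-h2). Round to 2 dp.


Q = 4.5 * 9669 * (32.5 - 20.7) = 513423.90 BTU/hr

513423.90 BTU/hr


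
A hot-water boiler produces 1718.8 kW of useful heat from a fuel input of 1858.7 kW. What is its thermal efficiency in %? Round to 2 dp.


eta = (1718.8/1858.7)*100 = 92.47 %

92.47 %


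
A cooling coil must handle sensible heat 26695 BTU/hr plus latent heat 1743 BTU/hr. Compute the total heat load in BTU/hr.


Qt = 26695 + 1743 = 28438 BTU/hr

28438 BTU/hr


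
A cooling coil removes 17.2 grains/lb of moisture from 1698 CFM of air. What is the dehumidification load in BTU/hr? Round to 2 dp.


Q = 0.68 * 1698 * 17.2 = 19859.81 BTU/hr

19859.81 BTU/hr


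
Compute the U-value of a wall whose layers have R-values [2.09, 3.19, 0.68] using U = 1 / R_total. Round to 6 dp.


R_total = 2.09 + 3.19 + 0.68 = 5.96
U = 1/5.96 = 0.167785

0.167785


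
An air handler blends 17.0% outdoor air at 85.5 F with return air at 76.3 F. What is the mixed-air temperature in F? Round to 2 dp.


T_mix = 76.3 + (17.0/100)*(85.5-76.3) = 77.86 F

77.86 F


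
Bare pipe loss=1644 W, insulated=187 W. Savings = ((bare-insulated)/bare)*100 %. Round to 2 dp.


Savings = ((1644-187)/1644)*100 = 88.63 %

88.63 %


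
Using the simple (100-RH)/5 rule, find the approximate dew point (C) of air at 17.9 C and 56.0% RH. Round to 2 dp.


Td = 17.9 - (100-56.0)/5 = 9.10 C

9.10 C


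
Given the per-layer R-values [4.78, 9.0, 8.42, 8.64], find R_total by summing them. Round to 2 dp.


R_total = 4.78 + 9.0 + 8.42 + 8.64 = 30.84

30.84


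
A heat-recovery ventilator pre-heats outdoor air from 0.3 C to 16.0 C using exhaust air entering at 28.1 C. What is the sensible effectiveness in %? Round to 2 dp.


eff = (16.0-0.3)/(28.1-0.3)*100 = 56.47 %

56.47 %


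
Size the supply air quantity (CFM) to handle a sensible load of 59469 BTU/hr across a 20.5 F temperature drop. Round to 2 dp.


CFM = 59469 / (1.08 * 20.5) = 2686.04

2686.04 CFM


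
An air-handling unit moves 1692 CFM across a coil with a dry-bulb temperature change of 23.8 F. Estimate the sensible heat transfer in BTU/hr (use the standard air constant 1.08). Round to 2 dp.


Q = 1.08 * 1692 * 23.8 = 43491.17 BTU/hr

43491.17 BTU/hr


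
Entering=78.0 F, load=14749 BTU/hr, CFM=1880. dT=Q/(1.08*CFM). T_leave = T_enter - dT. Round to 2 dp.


dT = 14749/(1.08*1880) = 7.2641
T_leave = 78.0 - 7.2641 = 70.74 F

70.74 F


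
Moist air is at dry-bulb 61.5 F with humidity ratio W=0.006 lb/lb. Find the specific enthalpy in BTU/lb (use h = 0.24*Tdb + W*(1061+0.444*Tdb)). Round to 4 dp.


h = 0.24*61.5 + 0.006*(1061+0.444*61.5) = 21.2898 BTU/lb

21.2898 BTU/lb


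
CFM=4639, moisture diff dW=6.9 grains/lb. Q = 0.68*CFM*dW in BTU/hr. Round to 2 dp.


Q = 0.68 * 4639 * 6.9 = 21766.19 BTU/hr

21766.19 BTU/hr


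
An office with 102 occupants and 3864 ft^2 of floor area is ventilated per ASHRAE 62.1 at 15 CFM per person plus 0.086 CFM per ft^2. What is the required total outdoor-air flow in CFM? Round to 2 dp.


Total = 102*15 + 3864*0.086 = 1862.30 CFM

1862.30 CFM


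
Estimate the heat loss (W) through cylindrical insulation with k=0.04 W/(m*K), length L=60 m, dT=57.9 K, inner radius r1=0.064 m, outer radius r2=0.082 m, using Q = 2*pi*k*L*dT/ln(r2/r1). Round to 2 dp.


Q = 2*pi*0.04*60*57.9/ln(0.082/0.064) = 3522.94 W

3522.94 W


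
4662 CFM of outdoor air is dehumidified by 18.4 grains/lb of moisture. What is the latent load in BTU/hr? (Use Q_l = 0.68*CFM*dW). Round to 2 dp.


Q = 0.68 * 4662 * 18.4 = 58330.94 BTU/hr

58330.94 BTU/hr


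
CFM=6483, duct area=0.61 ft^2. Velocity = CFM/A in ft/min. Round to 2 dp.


V = 6483 / 0.61 = 10627.87 ft/min

10627.87 ft/min


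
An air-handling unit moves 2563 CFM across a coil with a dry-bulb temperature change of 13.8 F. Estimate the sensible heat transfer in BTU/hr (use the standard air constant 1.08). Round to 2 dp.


Q = 1.08 * 2563 * 13.8 = 38198.95 BTU/hr

38198.95 BTU/hr


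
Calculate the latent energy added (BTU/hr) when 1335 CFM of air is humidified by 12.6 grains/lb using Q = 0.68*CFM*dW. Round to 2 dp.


Q = 0.68 * 1335 * 12.6 = 11438.28 BTU/hr

11438.28 BTU/hr


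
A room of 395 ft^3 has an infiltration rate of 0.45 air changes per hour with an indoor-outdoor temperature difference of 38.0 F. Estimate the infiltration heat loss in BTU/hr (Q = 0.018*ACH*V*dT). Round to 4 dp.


Q = 0.018 * 0.45 * 395 * 38.0 = 121.5810 BTU/hr

121.5810 BTU/hr


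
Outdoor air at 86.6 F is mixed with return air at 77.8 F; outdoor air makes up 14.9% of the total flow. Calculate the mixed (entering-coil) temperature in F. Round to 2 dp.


T_mix = 77.8 + (14.9/100)*(86.6-77.8) = 79.11 F

79.11 F


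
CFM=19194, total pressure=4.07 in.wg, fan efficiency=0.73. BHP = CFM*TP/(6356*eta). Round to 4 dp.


BHP = 19194 * 4.07 / (6356 * 0.73) = 16.8366 hp

16.8366 hp


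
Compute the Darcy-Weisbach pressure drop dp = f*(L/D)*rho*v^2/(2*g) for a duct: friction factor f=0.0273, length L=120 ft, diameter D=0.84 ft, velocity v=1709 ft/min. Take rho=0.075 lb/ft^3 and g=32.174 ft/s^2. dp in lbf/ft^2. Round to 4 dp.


v_fps = 1709/60 = 28.4833 ft/s
dp = 0.0273*(120/0.84)*0.075*28.4833^2/(2*32.174) = 3.6878 lbf/ft^2

3.6878 lbf/ft^2


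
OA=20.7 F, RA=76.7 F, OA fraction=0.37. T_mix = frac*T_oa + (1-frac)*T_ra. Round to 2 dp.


T_mix = 0.37*20.7 + 0.63*76.7 = 55.98 F

55.98 F


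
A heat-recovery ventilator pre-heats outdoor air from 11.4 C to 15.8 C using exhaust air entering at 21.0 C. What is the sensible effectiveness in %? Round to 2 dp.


eff = (15.8-11.4)/(21.0-11.4)*100 = 45.83 %

45.83 %


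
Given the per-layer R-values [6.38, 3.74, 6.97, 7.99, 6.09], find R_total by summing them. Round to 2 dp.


R_total = 6.38 + 3.74 + 6.97 + 7.99 + 6.09 = 31.17

31.17


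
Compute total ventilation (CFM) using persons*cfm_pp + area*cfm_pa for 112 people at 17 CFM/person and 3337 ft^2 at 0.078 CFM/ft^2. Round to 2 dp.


Total = 112*17 + 3337*0.078 = 2164.29 CFM

2164.29 CFM


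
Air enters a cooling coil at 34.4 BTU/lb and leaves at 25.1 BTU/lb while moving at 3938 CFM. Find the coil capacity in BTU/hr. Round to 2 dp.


Q = 4.5 * 3938 * (34.4 - 25.1) = 164805.30 BTU/hr

164805.30 BTU/hr


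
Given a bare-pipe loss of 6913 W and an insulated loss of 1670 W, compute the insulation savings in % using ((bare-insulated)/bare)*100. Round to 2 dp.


Savings = ((6913-1670)/6913)*100 = 75.84 %

75.84 %


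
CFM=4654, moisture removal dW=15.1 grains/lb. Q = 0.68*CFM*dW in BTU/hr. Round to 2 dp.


Q = 0.68 * 4654 * 15.1 = 47787.27 BTU/hr

47787.27 BTU/hr


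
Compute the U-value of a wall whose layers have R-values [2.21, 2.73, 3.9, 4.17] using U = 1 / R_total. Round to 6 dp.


R_total = 2.21 + 2.73 + 3.9 + 4.17 = 13.01
U = 1/13.01 = 0.076864

0.076864


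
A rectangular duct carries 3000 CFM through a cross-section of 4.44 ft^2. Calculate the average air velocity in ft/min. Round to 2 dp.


V = 3000 / 4.44 = 675.68 ft/min

675.68 ft/min


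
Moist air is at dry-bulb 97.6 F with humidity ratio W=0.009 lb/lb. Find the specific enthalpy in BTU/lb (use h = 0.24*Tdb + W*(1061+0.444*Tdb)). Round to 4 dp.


h = 0.24*97.6 + 0.009*(1061+0.444*97.6) = 33.3630 BTU/lb

33.3630 BTU/lb


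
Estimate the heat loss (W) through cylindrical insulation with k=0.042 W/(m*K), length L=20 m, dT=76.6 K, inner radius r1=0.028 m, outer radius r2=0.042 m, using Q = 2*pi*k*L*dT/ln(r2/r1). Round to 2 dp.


Q = 2*pi*0.042*20*76.6/ln(0.042/0.028) = 997.09 W

997.09 W


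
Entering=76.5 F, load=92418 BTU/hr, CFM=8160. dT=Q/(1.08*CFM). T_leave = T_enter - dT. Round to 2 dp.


dT = 92418/(1.08*8160) = 10.4868
T_leave = 76.5 - 10.4868 = 66.01 F

66.01 F


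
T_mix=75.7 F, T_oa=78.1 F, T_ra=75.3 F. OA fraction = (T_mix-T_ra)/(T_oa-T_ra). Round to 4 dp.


frac = (75.7 - 75.3) / (78.1 - 75.3) = 0.1429

0.1429


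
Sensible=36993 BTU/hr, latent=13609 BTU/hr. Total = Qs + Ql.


Qt = 36993 + 13609 = 50602 BTU/hr

50602 BTU/hr


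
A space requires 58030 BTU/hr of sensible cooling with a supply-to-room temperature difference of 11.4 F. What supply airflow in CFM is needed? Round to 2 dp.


CFM = 58030 / (1.08 * 11.4) = 4713.29

4713.29 CFM


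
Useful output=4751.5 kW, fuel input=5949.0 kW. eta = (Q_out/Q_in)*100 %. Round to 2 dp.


eta = (4751.5/5949.0)*100 = 79.87 %

79.87 %


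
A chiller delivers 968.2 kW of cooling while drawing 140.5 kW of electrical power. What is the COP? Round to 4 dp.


COP = 968.2 / 140.5 = 6.8911

6.8911


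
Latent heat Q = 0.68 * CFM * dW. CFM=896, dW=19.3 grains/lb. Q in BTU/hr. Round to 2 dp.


Q = 0.68 * 896 * 19.3 = 11759.10 BTU/hr

11759.10 BTU/hr


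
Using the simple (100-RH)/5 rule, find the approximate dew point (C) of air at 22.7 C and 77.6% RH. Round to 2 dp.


Td = 22.7 - (100-77.6)/5 = 18.22 C

18.22 C


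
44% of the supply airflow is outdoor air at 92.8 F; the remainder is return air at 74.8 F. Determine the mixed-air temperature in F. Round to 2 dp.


T_mix = 0.44*92.8 + 0.56*74.8 = 82.72 F

82.72 F


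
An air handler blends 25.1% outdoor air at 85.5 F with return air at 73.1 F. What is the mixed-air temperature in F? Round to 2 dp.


T_mix = 73.1 + (25.1/100)*(85.5-73.1) = 76.21 F

76.21 F


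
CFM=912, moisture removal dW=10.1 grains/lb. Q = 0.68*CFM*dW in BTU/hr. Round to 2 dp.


Q = 0.68 * 912 * 10.1 = 6263.62 BTU/hr

6263.62 BTU/hr


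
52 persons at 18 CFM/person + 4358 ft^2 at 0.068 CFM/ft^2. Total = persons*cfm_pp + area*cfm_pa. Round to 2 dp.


Total = 52*18 + 4358*0.068 = 1232.34 CFM

1232.34 CFM


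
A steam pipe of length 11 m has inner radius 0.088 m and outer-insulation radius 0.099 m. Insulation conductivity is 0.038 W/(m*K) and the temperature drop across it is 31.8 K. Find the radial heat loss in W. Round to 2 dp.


Q = 2*pi*0.038*11*31.8/ln(0.099/0.088) = 709.09 W

709.09 W


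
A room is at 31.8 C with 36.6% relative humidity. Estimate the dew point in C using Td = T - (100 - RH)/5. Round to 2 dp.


Td = 31.8 - (100-36.6)/5 = 19.12 C

19.12 C


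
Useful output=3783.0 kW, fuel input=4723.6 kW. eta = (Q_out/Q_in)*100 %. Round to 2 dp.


eta = (3783.0/4723.6)*100 = 80.09 %

80.09 %


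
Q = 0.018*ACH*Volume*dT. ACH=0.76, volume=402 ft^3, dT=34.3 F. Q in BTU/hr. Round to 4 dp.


Q = 0.018 * 0.76 * 402 * 34.3 = 188.6280 BTU/hr

188.6280 BTU/hr


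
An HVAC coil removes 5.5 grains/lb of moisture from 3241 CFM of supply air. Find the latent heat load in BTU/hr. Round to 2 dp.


Q = 0.68 * 3241 * 5.5 = 12121.34 BTU/hr

12121.34 BTU/hr


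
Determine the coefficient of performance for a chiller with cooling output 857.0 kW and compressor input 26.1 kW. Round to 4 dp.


COP = 857.0 / 26.1 = 32.8352

32.8352


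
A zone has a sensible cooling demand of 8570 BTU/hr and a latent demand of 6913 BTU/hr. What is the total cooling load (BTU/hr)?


Qt = 8570 + 6913 = 15483 BTU/hr

15483 BTU/hr


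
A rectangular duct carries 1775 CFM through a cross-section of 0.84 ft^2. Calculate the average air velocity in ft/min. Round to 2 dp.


V = 1775 / 0.84 = 2113.10 ft/min

2113.10 ft/min


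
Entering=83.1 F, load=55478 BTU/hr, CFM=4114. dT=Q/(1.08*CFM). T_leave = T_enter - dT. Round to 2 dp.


dT = 55478/(1.08*4114) = 12.4863
T_leave = 83.1 - 12.4863 = 70.61 F

70.61 F


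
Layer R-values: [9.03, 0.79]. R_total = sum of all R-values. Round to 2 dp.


R_total = 9.03 + 0.79 = 9.82

9.82


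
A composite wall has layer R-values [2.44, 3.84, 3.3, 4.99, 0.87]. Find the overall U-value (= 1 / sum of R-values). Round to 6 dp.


R_total = 2.44 + 3.84 + 3.3 + 4.99 + 0.87 = 15.44
U = 1/15.44 = 0.064767

0.064767


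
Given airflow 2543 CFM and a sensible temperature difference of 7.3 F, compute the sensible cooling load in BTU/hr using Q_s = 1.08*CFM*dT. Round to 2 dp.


Q = 1.08 * 2543 * 7.3 = 20049.01 BTU/hr

20049.01 BTU/hr


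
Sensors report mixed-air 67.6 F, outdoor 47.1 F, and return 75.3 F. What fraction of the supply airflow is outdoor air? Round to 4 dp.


frac = (67.6 - 75.3) / (47.1 - 75.3) = 0.2730

0.2730


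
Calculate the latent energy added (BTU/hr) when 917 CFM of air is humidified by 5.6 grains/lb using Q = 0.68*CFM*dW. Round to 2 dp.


Q = 0.68 * 917 * 5.6 = 3491.94 BTU/hr

3491.94 BTU/hr


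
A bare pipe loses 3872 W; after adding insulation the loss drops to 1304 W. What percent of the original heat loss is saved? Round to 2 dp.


Savings = ((3872-1304)/3872)*100 = 66.32 %

66.32 %


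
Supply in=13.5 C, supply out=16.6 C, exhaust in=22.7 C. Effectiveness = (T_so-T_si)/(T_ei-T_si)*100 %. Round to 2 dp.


eff = (16.6-13.5)/(22.7-13.5)*100 = 33.70 %

33.70 %


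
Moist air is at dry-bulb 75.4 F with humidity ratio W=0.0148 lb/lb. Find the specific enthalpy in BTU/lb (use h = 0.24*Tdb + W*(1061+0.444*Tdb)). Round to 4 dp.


h = 0.24*75.4 + 0.0148*(1061+0.444*75.4) = 34.2943 BTU/lb

34.2943 BTU/lb


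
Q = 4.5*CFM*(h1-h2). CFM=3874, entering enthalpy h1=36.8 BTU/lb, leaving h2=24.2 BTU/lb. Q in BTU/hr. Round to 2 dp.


Q = 4.5 * 3874 * (36.8 - 24.2) = 219655.80 BTU/hr

219655.80 BTU/hr


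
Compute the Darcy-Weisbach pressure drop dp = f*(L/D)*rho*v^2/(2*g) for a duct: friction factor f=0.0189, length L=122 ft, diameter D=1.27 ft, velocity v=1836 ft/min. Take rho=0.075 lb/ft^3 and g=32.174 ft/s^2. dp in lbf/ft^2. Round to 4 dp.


v_fps = 1836/60 = 30.6 ft/s
dp = 0.0189*(122/1.27)*0.075*30.6^2/(2*32.174) = 1.9815 lbf/ft^2

1.9815 lbf/ft^2


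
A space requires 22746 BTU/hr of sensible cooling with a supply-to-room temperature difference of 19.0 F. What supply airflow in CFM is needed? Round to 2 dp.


CFM = 22746 / (1.08 * 19.0) = 1108.48

1108.48 CFM


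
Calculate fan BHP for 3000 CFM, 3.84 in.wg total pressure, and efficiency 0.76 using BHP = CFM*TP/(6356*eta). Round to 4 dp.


BHP = 3000 * 3.84 / (6356 * 0.76) = 2.3848 hp

2.3848 hp


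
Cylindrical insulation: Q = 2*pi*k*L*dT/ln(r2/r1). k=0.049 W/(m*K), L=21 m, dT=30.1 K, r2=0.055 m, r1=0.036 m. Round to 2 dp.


Q = 2*pi*0.049*21*30.1/ln(0.055/0.036) = 459.18 W

459.18 W


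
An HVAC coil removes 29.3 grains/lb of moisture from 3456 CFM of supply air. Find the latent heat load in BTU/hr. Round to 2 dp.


Q = 0.68 * 3456 * 29.3 = 68857.34 BTU/hr

68857.34 BTU/hr


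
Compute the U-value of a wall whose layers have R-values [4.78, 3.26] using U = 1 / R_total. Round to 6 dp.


R_total = 4.78 + 3.26 = 8.04
U = 1/8.04 = 0.124378

0.124378


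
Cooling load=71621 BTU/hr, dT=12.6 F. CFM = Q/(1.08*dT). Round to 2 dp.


CFM = 71621 / (1.08 * 12.6) = 5263.15

5263.15 CFM
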